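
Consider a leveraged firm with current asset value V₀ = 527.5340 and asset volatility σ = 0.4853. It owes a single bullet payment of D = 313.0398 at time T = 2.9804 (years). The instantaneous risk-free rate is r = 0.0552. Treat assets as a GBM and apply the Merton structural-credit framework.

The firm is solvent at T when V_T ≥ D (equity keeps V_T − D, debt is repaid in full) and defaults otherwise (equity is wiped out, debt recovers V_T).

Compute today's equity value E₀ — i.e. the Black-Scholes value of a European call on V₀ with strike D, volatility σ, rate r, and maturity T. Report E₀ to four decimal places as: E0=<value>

d₁ = [ln(V₀/D) + (r + σ²/2)T] / (σ√T)
   = [ln(527.5340/313.0398) + (0.0552 + 0.5·0.4853²)·2.9804] / (0.4853·√2.9804)
   = [0.521883 + 0.515484] / 0.837814 = 1.238183
d₂ = d₁ − σ√T = 1.238183 − 0.837814 = 0.400369
N(d₁) = 0.892176,  N(d₂) = 0.655558,  e^(−rT) = 0.848302
E₀ = V₀·N(d₁) − D·e^(−rT)·N(d₂)
   = 527.5340·0.892176 − 313.0398·0.848302·0.655558 = 296.568196

E0=296.5682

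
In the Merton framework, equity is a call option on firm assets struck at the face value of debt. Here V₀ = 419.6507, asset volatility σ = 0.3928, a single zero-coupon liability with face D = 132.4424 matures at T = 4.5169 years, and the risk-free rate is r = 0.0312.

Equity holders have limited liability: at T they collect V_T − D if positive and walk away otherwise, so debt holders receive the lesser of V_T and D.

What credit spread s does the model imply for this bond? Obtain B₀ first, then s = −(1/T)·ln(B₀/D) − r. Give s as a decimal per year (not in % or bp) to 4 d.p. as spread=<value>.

d₁ = [ln(V₀/D) + (r + σ²/2)T] / (σ√T)
   = [ln(419.6507/132.4424) + (0.0312 + 0.5·0.3928²)·4.5169] / (0.3928·√4.5169)
   = [1.153275 + 0.489388] / 0.834818 = 1.967690
d₂ = d₁ − σ√T = 1.967690 − 0.834818 = 1.132872
N(d₁) = 0.975448,  N(d₂) = 0.871366,  e^(−rT) = 0.868552
E₀ = V₀·N(d₁) − D·e^(−rT)·N(d₂)
   = 419.6507·0.975448 − 132.4424·0.868552·0.871366 = 309.111495
B₀ = V₀ − E₀ = 419.6507 − 309.111495 = 110.539205
spread = −(1/T)·ln(B₀/D) − r = −(1/4.5169)·ln(110.539205/132.4424) − 0.0312 = 0.00882249

spread=0.0088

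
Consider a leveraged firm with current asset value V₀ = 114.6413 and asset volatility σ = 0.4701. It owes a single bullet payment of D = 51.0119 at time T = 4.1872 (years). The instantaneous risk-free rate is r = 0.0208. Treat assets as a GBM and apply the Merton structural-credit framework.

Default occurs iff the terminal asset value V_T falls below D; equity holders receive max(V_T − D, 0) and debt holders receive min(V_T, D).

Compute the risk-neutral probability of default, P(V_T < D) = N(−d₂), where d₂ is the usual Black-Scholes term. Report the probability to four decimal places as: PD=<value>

d₁ = [ln(V₀/D) + (r + σ²/2)T] / (σ√T)
   = [ln(114.6413/51.0119) + (0.0208 + 0.5·0.4701²)·4.1872] / (0.4701·√4.1872)
   = [0.809749 + 0.549767] / 0.961949 = 1.413293
d₂ = d₁ − σ√T = 1.413293 − 0.961949 = 0.451344
risk-neutral PD = N(−d₂) = N(-0.451344) = 0.325871

PD=0.3259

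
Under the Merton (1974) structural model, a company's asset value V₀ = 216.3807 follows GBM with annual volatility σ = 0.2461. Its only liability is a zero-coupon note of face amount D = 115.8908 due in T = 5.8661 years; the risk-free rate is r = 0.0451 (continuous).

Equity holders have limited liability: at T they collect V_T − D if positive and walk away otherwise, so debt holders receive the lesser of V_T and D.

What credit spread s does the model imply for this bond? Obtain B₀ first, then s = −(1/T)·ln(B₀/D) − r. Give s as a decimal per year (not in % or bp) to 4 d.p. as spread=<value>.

spread=0.0046

d₁ = [ln(V₀/D) + (r + σ²/2)T] / (σ√T)
   = [ln(216.3807/115.8908) + (0.0451 + 0.5·0.2461²)·5.8661] / (0.2461·√5.8661)
   = [0.624391 + 0.442202] / 0.596055 = 1.789420
d₂ = d₁ − σ√T = 1.789420 − 0.596055 = 1.193365
N(d₁) = 0.963226,  N(d₂) = 0.883637,  e^(−rT) = 0.767543
E₀ = V₀·N(d₁) − D·e^(−rT)·N(d₂)
   = 216.3807·0.963226 − 115.8908·0.767543·0.883637 = 129.823102
B₀ = V₀ − E₀ = 216.3807 − 129.823102 = 86.557598
spread = −(1/T)·ln(B₀/D) − r = −(1/5.8661)·ln(86.557598/115.8908) − 0.0451 = 0.00464997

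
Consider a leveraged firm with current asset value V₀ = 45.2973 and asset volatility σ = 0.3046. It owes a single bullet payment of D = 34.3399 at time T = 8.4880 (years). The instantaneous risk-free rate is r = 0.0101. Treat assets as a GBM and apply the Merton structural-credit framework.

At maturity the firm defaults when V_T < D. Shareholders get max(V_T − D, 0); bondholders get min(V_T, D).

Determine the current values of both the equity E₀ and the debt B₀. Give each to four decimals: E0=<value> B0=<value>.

E0=21.0549 B0=24.2424

d₁ = [ln(V₀/D) + (r + σ²/2)T] / (σ√T)
   = [ln(45.2973/34.3399) + (0.0101 + 0.5·0.3046²)·8.4880] / (0.3046·√8.4880)
   = [0.276939 + 0.479492] / 0.887427 = 0.852387
d₂ = d₁ − σ√T = 0.852387 − 0.887427 = -0.035039
N(d₁) = 0.803000,  N(d₂) = 0.486024,  e^(−rT) = 0.917843
E₀ = V₀·N(d₁) − D·e^(−rT)·N(d₂)
   = 45.2973·0.803000 − 34.3399·0.917843·0.486024 = 21.054932
B₀ = V₀ − E₀ = 45.2973 − 21.054932 = 24.242368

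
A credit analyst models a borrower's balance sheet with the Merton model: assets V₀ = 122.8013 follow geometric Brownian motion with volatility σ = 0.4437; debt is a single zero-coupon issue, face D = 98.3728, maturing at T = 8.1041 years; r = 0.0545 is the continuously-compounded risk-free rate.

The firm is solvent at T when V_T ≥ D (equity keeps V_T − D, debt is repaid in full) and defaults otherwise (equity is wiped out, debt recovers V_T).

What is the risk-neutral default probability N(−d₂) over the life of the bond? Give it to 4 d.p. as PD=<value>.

PD=0.5423

d₁ = [ln(V₀/D) + (r + σ²/2)T] / (σ√T)
   = [ln(122.8013/98.3728) + (0.0545 + 0.5·0.4437²)·8.1041] / (0.4437·√8.1041)
   = [0.221803 + 1.239399] / 1.263112 = 1.156827
d₂ = d₁ − σ√T = 1.156827 − 1.263112 = -0.106284
risk-neutral PD = N(−d₂) = N(0.106284) = 0.542322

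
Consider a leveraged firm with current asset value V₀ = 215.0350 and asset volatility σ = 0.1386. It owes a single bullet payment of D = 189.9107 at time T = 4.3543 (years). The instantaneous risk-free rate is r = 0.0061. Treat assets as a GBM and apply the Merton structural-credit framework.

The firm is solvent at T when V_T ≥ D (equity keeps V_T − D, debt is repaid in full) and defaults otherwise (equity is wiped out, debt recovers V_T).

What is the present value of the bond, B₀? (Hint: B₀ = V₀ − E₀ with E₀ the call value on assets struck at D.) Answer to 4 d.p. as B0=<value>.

d₁ = [ln(V₀/D) + (r + σ²/2)T] / (σ√T)
   = [ln(215.0350/189.9107) + (0.0061 + 0.5·0.1386²)·4.3543] / (0.1386·√4.3543)
   = [0.124247 + 0.068384] / 0.289216 = 0.666045
d₂ = d₁ − σ√T = 0.666045 − 0.289216 = 0.376829
N(d₁) = 0.747309,  N(d₂) = 0.646850,  e^(−rT) = 0.973788
E₀ = V₀·N(d₁) − D·e^(−rT)·N(d₂)
   = 215.0350·0.747309 − 189.9107·0.973788·0.646850 = 41.073815
B₀ = V₀ − E₀ = 215.0350 − 41.073815 = 173.961185

B0=173.9612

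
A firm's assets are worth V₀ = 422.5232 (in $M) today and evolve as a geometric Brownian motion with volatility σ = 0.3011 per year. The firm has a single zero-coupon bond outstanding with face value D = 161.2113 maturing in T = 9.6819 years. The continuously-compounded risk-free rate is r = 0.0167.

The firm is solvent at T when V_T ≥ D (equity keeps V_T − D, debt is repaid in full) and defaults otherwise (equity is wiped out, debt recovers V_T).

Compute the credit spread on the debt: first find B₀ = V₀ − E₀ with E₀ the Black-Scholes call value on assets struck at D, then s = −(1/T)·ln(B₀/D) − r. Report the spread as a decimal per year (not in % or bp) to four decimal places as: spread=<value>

spread=0.0092

d₁ = [ln(V₀/D) + (r + σ²/2)T] / (σ√T)
   = [ln(422.5232/161.2113) + (0.0167 + 0.5·0.3011²)·9.6819] / (0.3011·√9.6819)
   = [0.963528 + 0.600574] / 0.936895 = 1.669453
d₂ = d₁ − σ√T = 1.669453 − 0.936895 = 0.732558
N(d₁) = 0.952486,  N(d₂) = 0.768086,  e^(−rT) = 0.850707
E₀ = V₀·N(d₁) − D·e^(−rT)·N(d₂)
   = 422.5232·0.952486 − 161.2113·0.850707·0.768086 = 297.109483
B₀ = V₀ − E₀ = 422.5232 − 297.109483 = 125.413717
spread = −(1/T)·ln(B₀/D) − r = −(1/9.6819)·ln(125.413717/161.2113) − 0.0167 = 0.00923478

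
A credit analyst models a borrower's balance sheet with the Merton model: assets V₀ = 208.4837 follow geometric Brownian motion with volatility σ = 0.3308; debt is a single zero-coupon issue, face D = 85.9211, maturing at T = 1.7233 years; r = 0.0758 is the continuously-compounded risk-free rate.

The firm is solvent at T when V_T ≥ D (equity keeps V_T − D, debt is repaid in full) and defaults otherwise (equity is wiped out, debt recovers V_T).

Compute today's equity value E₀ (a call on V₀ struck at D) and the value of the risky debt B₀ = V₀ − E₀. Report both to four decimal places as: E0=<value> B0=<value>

E0=133.2568 B0=75.2269

d₁ = [ln(V₀/D) + (r + σ²/2)T] / (σ√T)
   = [ln(208.4837/85.9211) + (0.0758 + 0.5·0.3308²)·1.7233] / (0.3308·√1.7233)
   = [0.886431 + 0.224915] / 0.434256 = 2.559197
d₂ = d₁ − σ√T = 2.559197 − 0.434256 = 2.124940
N(d₁) = 0.994754,  N(d₂) = 0.983204,  e^(−rT) = 0.877546
E₀ = V₀·N(d₁) − D·e^(−rT)·N(d₂)
   = 208.4837·0.994754 − 85.9211·0.877546·0.983204 = 133.256751
B₀ = V₀ − E₀ = 208.4837 − 133.256751 = 75.226949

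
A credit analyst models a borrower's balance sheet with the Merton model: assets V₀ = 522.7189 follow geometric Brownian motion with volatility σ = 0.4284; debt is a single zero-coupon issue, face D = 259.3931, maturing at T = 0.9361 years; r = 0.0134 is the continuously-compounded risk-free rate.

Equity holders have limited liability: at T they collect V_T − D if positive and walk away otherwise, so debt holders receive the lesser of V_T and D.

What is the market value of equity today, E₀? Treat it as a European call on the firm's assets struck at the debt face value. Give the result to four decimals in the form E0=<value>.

d₁ = [ln(V₀/D) + (r + σ²/2)T] / (σ√T)
   = [ln(522.7189/259.3931) + (0.0134 + 0.5·0.4284²)·0.9361] / (0.4284·√0.9361)
   = [0.700699 + 0.098443] / 0.414487 = 1.928029
d₂ = d₁ − σ√T = 1.928029 − 0.414487 = 1.513543
N(d₁) = 0.973074,  N(d₂) = 0.934929,  e^(−rT) = 0.987535
E₀ = V₀·N(d₁) − D·e^(−rT)·N(d₂)
   = 522.7189·0.973074 − 259.3931·0.987535·0.934929 = 269.153195

E0=269.1532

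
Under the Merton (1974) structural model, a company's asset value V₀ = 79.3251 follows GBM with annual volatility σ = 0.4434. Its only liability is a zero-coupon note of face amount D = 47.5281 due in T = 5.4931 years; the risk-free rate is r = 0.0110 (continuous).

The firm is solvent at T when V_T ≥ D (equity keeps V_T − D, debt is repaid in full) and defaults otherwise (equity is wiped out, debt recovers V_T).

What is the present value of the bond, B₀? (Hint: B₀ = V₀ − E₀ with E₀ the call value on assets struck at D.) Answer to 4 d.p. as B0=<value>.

B0=34.2088

d₁ = [ln(V₀/D) + (r + σ²/2)T] / (σ√T)
   = [ln(79.3251/47.5281) + (0.0110 + 0.5·0.4434²)·5.4931] / (0.4434·√5.4931)
   = [0.512233 + 0.600406] / 1.039213 = 1.070656
d₂ = d₁ − σ√T = 1.070656 − 1.039213 = 0.031443
N(d₁) = 0.857838,  N(d₂) = 0.512542,  e^(−rT) = 0.941365
E₀ = V₀·N(d₁) − D·e^(−rT)·N(d₂)
   = 79.3251·0.857838 − 47.5281·0.941365·0.512542 = 45.116284
B₀ = V₀ − E₀ = 79.3251 − 45.116284 = 34.208816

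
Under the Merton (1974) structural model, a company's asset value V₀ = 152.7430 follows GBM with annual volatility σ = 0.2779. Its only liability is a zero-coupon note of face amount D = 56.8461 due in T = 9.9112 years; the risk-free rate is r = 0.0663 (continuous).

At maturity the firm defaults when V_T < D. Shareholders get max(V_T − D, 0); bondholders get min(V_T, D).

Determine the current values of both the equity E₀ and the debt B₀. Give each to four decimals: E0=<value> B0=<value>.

d₁ = [ln(V₀/D) + (r + σ²/2)T] / (σ√T)
   = [ln(152.7430/56.8461) + (0.0663 + 0.5·0.2779²)·9.9112] / (0.2779·√9.9112)
   = [0.988409 + 1.039826] / 0.874886 = 2.318284
d₂ = d₁ − σ√T = 2.318284 − 0.874886 = 1.443397
N(d₁) = 0.989783,  N(d₂) = 0.925546,  e^(−rT) = 0.518346
E₀ = V₀·N(d₁) − D·e^(−rT)·N(d₂)
   = 152.7430·0.989783 − 56.8461·0.518346·0.925546 = 123.910357
B₀ = V₀ − E₀ = 152.7430 − 123.910357 = 28.832643

E0=123.9104 B0=28.8326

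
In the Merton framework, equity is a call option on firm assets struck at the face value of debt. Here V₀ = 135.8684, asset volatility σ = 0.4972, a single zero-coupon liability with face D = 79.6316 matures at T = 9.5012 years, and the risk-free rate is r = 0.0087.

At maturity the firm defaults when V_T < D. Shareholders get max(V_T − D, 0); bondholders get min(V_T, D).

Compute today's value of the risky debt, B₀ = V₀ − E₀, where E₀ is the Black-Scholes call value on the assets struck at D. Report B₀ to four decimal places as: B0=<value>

d₁ = [ln(V₀/D) + (r + σ²/2)T] / (σ√T)
   = [ln(135.8684/79.6316) + (0.0087 + 0.5·0.4972²)·9.5012] / (0.4972·√9.5012)
   = [0.534276 + 1.257046] / 1.532570 = 1.168835
d₂ = d₁ − σ√T = 1.168835 − 1.532570 = -0.363735
N(d₁) = 0.878765,  N(d₂) = 0.358028,  e^(−rT) = 0.920664
E₀ = V₀·N(d₁) − D·e^(−rT)·N(d₂)
   = 135.8684·0.878765 − 79.6316·0.920664·0.358028 = 93.147955
B₀ = V₀ − E₀ = 135.8684 − 93.147955 = 42.720445

B0=42.7204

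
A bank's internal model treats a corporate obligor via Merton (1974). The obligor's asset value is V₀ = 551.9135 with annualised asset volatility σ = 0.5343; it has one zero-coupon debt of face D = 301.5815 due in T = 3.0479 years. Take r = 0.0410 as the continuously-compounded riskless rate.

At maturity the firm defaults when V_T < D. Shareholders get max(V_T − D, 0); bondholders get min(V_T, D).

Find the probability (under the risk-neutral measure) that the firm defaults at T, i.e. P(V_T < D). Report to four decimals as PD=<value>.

d₁ = [ln(V₀/D) + (r + σ²/2)T] / (σ√T)
   = [ln(551.9135/301.5815) + (0.0410 + 0.5·0.5343²)·3.0479] / (0.5343·√3.0479)
   = [0.604351 + 0.560016] / 0.932794 = 1.248258
d₂ = d₁ − σ√T = 1.248258 − 0.932794 = 0.315464
risk-neutral PD = N(−d₂) = N(-0.315464) = 0.376205

PD=0.3762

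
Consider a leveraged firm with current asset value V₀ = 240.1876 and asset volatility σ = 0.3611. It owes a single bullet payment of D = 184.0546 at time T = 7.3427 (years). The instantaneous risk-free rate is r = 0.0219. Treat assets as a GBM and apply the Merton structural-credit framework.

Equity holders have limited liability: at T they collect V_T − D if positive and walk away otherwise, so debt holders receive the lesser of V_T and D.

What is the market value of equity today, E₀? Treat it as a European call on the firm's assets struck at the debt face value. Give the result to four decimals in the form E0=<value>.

d₁ = [ln(V₀/D) + (r + σ²/2)T] / (σ√T)
   = [ln(240.1876/184.0546) + (0.0219 + 0.5·0.3611²)·7.3427] / (0.3611·√7.3427)
   = [0.266188 + 0.639524] / 0.978488 = 0.925624
d₂ = d₁ − σ√T = 0.925624 − 0.978488 = -0.052863
N(d₁) = 0.822679,  N(d₂) = 0.478920,  e^(−rT) = 0.851458
E₀ = V₀·N(d₁) − D·e^(−rT)·N(d₂)
   = 240.1876·0.822679 − 184.0546·0.851458·0.478920 = 122.543495

E0=122.5435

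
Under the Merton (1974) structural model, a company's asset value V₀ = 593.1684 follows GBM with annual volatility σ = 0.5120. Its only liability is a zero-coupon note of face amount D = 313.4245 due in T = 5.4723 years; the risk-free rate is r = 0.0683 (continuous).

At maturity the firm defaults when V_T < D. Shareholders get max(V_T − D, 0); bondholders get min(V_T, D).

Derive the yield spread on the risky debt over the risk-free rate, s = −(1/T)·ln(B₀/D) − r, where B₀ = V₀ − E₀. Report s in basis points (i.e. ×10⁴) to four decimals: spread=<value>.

d₁ = [ln(V₀/D) + (r + σ²/2)T] / (σ√T)
   = [ln(593.1684/313.4245) + (0.0683 + 0.5·0.5120²)·5.4723] / (0.5120·√5.4723)
   = [0.637920 + 1.091023] / 1.197719 = 1.443530
d₂ = d₁ − σ√T = 1.443530 − 1.197719 = 0.245811
N(d₁) = 0.925564,  N(d₂) = 0.597086,  e^(−rT) = 0.688143
E₀ = V₀·N(d₁) − D·e^(−rT)·N(d₂)
   = 593.1684·0.925564 − 313.4245·0.688143·0.597086 = 420.235499
B₀ = V₀ − E₀ = 593.1684 − 420.235499 = 172.932901
spread = −(1/T)·ln(B₀/D) − r = −(1/5.4723)·ln(172.932901/313.4245) − 0.0683 = 0.04036634
in basis points: 0.04036634 × 10⁴ = 403.6634 bp

spread=403.6634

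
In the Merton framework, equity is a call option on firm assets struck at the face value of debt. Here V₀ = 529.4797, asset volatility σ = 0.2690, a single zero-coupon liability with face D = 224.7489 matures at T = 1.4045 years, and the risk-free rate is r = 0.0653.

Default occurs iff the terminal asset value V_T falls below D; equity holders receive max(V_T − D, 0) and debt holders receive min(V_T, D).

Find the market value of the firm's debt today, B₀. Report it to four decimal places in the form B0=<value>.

B0=205.0100

d₁ = [ln(V₀/D) + (r + σ²/2)T] / (σ√T)
   = [ln(529.4797/224.7489) + (0.0653 + 0.5·0.2690²)·1.4045] / (0.2690·√1.4045)
   = [0.856911 + 0.142529] / 0.318796 = 3.135045
d₂ = d₁ − σ√T = 3.135045 − 0.318796 = 2.816249
N(d₁) = 0.999141,  N(d₂) = 0.997571,  e^(−rT) = 0.912366
E₀ = V₀·N(d₁) − D·e^(−rT)·N(d₂)
   = 529.4797·0.999141 − 224.7489·0.912366·0.997571 = 324.469664
B₀ = V₀ − E₀ = 529.4797 − 324.469664 = 205.010036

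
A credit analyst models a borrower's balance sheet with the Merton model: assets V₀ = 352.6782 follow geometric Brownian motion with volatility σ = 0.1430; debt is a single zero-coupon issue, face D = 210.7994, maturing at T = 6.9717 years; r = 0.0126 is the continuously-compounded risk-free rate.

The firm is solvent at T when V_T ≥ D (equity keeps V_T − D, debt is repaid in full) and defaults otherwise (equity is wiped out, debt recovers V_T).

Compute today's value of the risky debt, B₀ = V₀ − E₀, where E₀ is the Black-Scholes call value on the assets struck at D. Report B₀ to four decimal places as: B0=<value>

B0=190.7889

d₁ = [ln(V₀/D) + (r + σ²/2)T] / (σ√T)
   = [ln(352.6782/210.7994) + (0.0126 + 0.5·0.1430²)·6.9717] / (0.1430·√6.9717)
   = [0.514649 + 0.159126] / 0.377577 = 1.784470
d₂ = d₁ − σ√T = 1.784470 − 0.377577 = 1.406893
N(d₁) = 0.962826,  N(d₂) = 0.920270,  e^(−rT) = 0.915904
E₀ = V₀·N(d₁) − D·e^(−rT)·N(d₂)
   = 352.6782·0.962826 − 210.7994·0.915904·0.920270 = 161.889335
B₀ = V₀ − E₀ = 352.6782 − 161.889335 = 190.788865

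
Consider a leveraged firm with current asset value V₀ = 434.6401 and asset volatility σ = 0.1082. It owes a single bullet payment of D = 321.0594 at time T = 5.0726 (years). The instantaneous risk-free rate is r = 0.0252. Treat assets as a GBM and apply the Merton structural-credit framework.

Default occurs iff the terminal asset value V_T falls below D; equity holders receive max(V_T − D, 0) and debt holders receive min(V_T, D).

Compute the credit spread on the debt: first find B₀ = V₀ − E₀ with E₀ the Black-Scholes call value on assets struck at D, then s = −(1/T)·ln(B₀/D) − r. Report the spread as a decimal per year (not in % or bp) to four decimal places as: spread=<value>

d₁ = [ln(V₀/D) + (r + σ²/2)T] / (σ√T)
   = [ln(434.6401/321.0594) + (0.0252 + 0.5·0.1082²)·5.0726] / (0.1082·√5.0726)
   = [0.302892 + 0.157523] / 0.243693 = 1.889325
d₂ = d₁ − σ√T = 1.889325 − 0.243693 = 1.645632
N(d₁) = 0.970576,  N(d₂) = 0.950080,  e^(−rT) = 0.880003
E₀ = V₀·N(d₁) − D·e^(−rT)·N(d₂)
   = 434.6401·0.970576 − 321.0594·0.880003·0.950080 = 153.421819
B₀ = V₀ − E₀ = 434.6401 − 153.421819 = 281.218281
spread = −(1/T)·ln(B₀/D) − r = −(1/5.0726)·ln(281.218281/321.0594) − 0.0252 = 0.00091974

spread=0.0009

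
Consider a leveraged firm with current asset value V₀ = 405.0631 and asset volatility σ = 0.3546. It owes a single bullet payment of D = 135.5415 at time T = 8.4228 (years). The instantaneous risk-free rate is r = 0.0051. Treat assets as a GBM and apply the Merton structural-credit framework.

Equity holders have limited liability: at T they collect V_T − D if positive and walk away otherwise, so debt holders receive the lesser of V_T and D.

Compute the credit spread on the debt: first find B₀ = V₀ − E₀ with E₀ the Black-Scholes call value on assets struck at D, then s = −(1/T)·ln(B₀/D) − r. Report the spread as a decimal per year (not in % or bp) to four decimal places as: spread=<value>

d₁ = [ln(V₀/D) + (r + σ²/2)T] / (σ√T)
   = [ln(405.0631/135.5415) + (0.0051 + 0.5·0.3546²)·8.4228] / (0.3546·√8.4228)
   = [1.094765 + 0.572503] / 1.029122 = 1.620087
d₂ = d₁ − σ√T = 1.620087 − 1.029122 = 0.590965
N(d₁) = 0.947393,  N(d₂) = 0.722728,  e^(−rT) = 0.957953
E₀ = V₀·N(d₁) − D·e^(−rT)·N(d₂)
   = 405.0631·0.947393 − 135.5415·0.957953·0.722728 = 289.913277
B₀ = V₀ − E₀ = 405.0631 − 289.913277 = 115.149823
spread = −(1/T)·ln(B₀/D) − r = −(1/8.4228)·ln(115.149823/135.5415) − 0.0051 = 0.01425743

spread=0.0143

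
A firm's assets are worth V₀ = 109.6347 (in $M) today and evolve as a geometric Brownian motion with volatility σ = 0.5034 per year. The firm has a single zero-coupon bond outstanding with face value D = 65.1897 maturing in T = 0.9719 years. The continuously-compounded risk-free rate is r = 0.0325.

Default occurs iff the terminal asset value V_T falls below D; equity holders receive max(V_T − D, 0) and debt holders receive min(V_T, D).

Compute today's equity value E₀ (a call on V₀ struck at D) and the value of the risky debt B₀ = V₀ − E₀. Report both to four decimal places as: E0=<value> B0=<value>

E0=49.1884 B0=60.4463

d₁ = [ln(V₀/D) + (r + σ²/2)T] / (σ√T)
   = [ln(109.6347/65.1897) + (0.0325 + 0.5·0.5034²)·0.9719] / (0.5034·√0.9719)
   = [0.519852 + 0.154732] / 0.496277 = 1.359291
d₂ = d₁ − σ√T = 1.359291 − 0.496277 = 0.863014
N(d₁) = 0.912973,  N(d₂) = 0.805935,  e^(−rT) = 0.968907
E₀ = V₀·N(d₁) − D·e^(−rT)·N(d₂)
   = 109.6347·0.912973 − 65.1897·0.968907·0.805935 = 49.188418
B₀ = V₀ − E₀ = 109.6347 − 49.188418 = 60.446282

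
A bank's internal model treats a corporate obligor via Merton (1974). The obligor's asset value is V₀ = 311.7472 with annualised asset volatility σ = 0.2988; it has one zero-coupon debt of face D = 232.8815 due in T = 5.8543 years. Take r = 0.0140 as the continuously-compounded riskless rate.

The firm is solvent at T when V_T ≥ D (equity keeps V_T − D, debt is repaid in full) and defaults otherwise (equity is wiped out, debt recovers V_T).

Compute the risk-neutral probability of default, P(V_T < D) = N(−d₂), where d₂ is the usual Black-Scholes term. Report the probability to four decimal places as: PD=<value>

PD=0.4383

d₁ = [ln(V₀/D) + (r + σ²/2)T] / (σ√T)
   = [ln(311.7472/232.8815) + (0.0140 + 0.5·0.2988²)·5.8543] / (0.2988·√5.8543)
   = [0.291663 + 0.343300] / 0.722966 = 0.878275
d₂ = d₁ − σ√T = 0.878275 − 0.722966 = 0.155309
risk-neutral PD = N(−d₂) = N(-0.155309) = 0.438289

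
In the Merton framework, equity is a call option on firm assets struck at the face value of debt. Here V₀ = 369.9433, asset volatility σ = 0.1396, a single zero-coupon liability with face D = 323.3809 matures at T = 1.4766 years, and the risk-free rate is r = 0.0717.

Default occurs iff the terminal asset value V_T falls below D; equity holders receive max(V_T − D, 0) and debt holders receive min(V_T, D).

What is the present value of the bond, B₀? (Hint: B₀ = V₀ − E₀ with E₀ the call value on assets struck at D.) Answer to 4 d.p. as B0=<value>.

B0=288.9341

d₁ = [ln(V₀/D) + (r + σ²/2)T] / (σ√T)
   = [ln(369.9433/323.3809) + (0.0717 + 0.5·0.1396²)·1.4766] / (0.1396·√1.4766)
   = [0.134519 + 0.120260] / 0.169636 = 1.501921
d₂ = d₁ − σ√T = 1.501921 − 0.169636 = 1.332286
N(d₁) = 0.933441,  N(d₂) = 0.908617,  e^(−rT) = 0.899540
E₀ = V₀·N(d₁) − D·e^(−rT)·N(d₂)
   = 369.9433·0.933441 − 323.3809·0.899540·0.908617 = 81.009232
B₀ = V₀ − E₀ = 369.9433 − 81.009232 = 288.934068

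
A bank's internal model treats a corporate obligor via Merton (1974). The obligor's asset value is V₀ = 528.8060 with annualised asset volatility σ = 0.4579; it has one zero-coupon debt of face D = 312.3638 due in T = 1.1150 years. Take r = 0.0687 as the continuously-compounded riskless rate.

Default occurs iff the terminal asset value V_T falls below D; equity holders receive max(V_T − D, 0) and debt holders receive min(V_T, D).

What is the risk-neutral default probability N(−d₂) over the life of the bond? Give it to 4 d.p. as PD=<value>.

d₁ = [ln(V₀/D) + (r + σ²/2)T] / (σ√T)
   = [ln(528.8060/312.3638) + (0.0687 + 0.5·0.4579²)·1.1150] / (0.4579·√1.1150)
   = [0.526453 + 0.193493] / 0.483513 = 1.488990
d₂ = d₁ − σ√T = 1.488990 − 0.483513 = 1.005477
risk-neutral PD = N(−d₂) = N(-1.005477) = 0.157334

PD=0.1573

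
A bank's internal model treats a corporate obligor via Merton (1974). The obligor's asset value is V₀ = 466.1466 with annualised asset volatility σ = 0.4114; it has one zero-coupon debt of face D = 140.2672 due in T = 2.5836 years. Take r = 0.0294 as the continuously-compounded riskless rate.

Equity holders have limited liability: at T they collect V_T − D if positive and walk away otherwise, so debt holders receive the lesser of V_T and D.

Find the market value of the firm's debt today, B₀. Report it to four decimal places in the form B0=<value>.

d₁ = [ln(V₀/D) + (r + σ²/2)T] / (σ√T)
   = [ln(466.1466/140.2672) + (0.0294 + 0.5·0.4114²)·2.5836] / (0.4114·√2.5836)
   = [1.200951 + 0.294595] / 0.661267 = 2.261637
d₂ = d₁ − σ√T = 2.261637 − 0.661267 = 1.600370
N(d₁) = 0.988140,  N(d₂) = 0.945242,  e^(−rT) = 0.926855
E₀ = V₀·N(d₁) − D·e^(−rT)·N(d₂)
   = 466.1466·0.988140 − 140.2672·0.926855·0.945242 = 337.729724
B₀ = V₀ − E₀ = 466.1466 − 337.729724 = 128.416876

B0=128.4169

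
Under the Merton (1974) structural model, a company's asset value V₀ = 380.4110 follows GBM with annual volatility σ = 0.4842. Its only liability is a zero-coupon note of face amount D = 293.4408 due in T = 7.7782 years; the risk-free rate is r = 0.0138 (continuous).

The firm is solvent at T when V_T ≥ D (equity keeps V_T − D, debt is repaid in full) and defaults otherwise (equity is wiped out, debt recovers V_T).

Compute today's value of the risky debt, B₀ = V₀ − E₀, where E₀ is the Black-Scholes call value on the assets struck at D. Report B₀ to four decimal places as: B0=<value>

B0=155.8537

d₁ = [ln(V₀/D) + (r + σ²/2)T] / (σ√T)
   = [ln(380.4110/293.4408) + (0.0138 + 0.5·0.4842²)·7.7782] / (0.4842·√7.7782)
   = [0.259576 + 1.019137] / 1.350406 = 0.946911
d₂ = d₁ − σ√T = 0.946911 − 1.350406 = -0.403495
N(d₁) = 0.828158,  N(d₂) = 0.343292,  e^(−rT) = 0.898221
E₀ = V₀·N(d₁) − D·e^(−rT)·N(d₂)
   = 380.4110·0.828158 − 293.4408·0.898221·0.343292 = 224.557287
B₀ = V₀ − E₀ = 380.4110 − 224.557287 = 155.853713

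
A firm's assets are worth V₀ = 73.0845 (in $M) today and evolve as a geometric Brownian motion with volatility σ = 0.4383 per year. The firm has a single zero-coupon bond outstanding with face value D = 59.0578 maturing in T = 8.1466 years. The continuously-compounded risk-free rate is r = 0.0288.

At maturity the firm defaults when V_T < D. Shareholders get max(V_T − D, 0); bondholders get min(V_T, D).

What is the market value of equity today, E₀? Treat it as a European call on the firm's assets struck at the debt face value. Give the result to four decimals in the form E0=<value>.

E0=42.7673

d₁ = [ln(V₀/D) + (r + σ²/2)T] / (σ√T)
   = [ln(73.0845/59.0578) + (0.0288 + 0.5·0.4383²)·8.1466] / (0.4383·√8.1466)
   = [0.213100 + 1.017131] / 1.251007 = 0.983393
d₂ = d₁ − σ√T = 0.983393 − 1.251007 = -0.267614
N(d₁) = 0.837293,  N(d₂) = 0.394498,  e^(−rT) = 0.790870
E₀ = V₀·N(d₁) − D·e^(−rT)·N(d₂)
   = 73.0845·0.837293 − 59.0578·0.790870·0.394498 = 42.767297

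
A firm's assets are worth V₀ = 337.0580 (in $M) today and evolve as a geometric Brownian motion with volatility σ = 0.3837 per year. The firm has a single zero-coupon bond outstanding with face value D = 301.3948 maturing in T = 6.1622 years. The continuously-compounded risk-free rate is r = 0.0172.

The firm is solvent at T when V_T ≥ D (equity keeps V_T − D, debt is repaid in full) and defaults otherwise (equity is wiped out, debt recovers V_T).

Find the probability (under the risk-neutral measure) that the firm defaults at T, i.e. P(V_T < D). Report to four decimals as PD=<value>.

d₁ = [ln(V₀/D) + (r + σ²/2)T] / (σ√T)
   = [ln(337.0580/301.3948) + (0.0172 + 0.5·0.3837²)·6.1622] / (0.3837·√6.1622)
   = [0.111834 + 0.559607] / 0.952488 = 0.704933
d₂ = d₁ − σ√T = 0.704933 − 0.952488 = -0.247555
risk-neutral PD = N(−d₂) = N(0.247555) = 0.597761

PD=0.5978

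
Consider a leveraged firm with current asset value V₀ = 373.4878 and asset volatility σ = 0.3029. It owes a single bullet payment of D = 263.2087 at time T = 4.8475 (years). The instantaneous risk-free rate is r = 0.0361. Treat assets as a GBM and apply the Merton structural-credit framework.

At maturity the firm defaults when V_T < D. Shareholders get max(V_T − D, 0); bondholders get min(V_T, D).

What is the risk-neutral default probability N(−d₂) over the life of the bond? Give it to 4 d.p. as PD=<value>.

PD=0.3250

d₁ = [ln(V₀/D) + (r + σ²/2)T] / (σ√T)
   = [ln(373.4878/263.2087) + (0.0361 + 0.5·0.3029²)·4.8475] / (0.3029·√4.8475)
   = [0.349938 + 0.397370] / 0.666896 = 1.120576
d₂ = d₁ − σ√T = 1.120576 − 0.666896 = 0.453680
risk-neutral PD = N(−d₂) = N(-0.453680) = 0.325029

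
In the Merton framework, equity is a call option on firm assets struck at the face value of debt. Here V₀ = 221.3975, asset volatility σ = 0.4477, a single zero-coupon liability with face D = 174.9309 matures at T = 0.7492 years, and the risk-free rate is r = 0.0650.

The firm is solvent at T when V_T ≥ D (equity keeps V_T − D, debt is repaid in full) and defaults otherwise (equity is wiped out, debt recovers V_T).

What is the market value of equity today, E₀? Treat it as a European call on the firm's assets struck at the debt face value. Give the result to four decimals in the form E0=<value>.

d₁ = [ln(V₀/D) + (r + σ²/2)T] / (σ√T)
   = [ln(221.3975/174.9309) + (0.0650 + 0.5·0.4477²)·0.7492] / (0.4477·√0.7492)
   = [0.235569 + 0.123781] / 0.387513 = 0.927324
d₂ = d₁ − σ√T = 0.927324 − 0.387513 = 0.539811
N(d₁) = 0.823121,  N(d₂) = 0.705336,  e^(−rT) = 0.952469
E₀ = V₀·N(d₁) − D·e^(−rT)·N(d₂)
   = 221.3975·0.823121 − 174.9309·0.952469·0.705336 = 64.716415

E0=64.7164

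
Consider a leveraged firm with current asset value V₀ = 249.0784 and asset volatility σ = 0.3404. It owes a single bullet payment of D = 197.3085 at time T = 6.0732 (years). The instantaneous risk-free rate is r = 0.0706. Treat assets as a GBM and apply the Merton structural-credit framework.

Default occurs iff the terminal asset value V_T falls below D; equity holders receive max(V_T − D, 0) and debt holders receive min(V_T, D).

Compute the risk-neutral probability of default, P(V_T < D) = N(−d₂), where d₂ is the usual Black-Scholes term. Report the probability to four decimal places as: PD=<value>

PD=0.3559

d₁ = [ln(V₀/D) + (r + σ²/2)T] / (σ√T)
   = [ln(249.0784/197.3085) + (0.0706 + 0.5·0.3404²)·6.0732] / (0.3404·√6.0732)
   = [0.232999 + 0.780625] / 0.838877 = 1.208311
d₂ = d₁ − σ√T = 1.208311 − 0.838877 = 0.369434
risk-neutral PD = N(−d₂) = N(-0.369434) = 0.355902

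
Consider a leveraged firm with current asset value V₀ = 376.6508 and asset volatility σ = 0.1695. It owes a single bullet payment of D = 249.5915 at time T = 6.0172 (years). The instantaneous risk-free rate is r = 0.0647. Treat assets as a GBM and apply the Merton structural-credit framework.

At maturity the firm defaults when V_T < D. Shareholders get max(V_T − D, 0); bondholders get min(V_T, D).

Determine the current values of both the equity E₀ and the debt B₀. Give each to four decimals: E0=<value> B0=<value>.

E0=208.6128 B0=168.0380

d₁ = [ln(V₀/D) + (r + σ²/2)T] / (σ√T)
   = [ln(376.6508/249.5915) + (0.0647 + 0.5·0.1695²)·6.0172] / (0.1695·√6.0172)
   = [0.411493 + 0.475751] / 0.415783 = 2.133909
d₂ = d₁ − σ√T = 2.133909 − 0.415783 = 1.718126
N(d₁) = 0.983575,  N(d₂) = 0.957113,  e^(−rT) = 0.677522
E₀ = V₀·N(d₁) − D·e^(−rT)·N(d₂)
   = 376.6508·0.983575 − 249.5915·0.677522·0.957113 = 208.612792
B₀ = V₀ − E₀ = 376.6508 − 208.612792 = 168.038008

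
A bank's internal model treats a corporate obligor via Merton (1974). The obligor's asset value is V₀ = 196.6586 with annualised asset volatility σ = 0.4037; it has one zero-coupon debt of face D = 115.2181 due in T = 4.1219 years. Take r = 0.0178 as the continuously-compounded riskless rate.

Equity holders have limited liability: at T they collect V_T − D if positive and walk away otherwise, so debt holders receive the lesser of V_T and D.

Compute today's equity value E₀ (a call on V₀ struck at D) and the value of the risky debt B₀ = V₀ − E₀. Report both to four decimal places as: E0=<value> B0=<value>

d₁ = [ln(V₀/D) + (r + σ²/2)T] / (σ√T)
   = [ln(196.6586/115.2181) + (0.0178 + 0.5·0.4037²)·4.1219] / (0.4037·√4.1219)
   = [0.534642 + 0.409250] / 0.819610 = 1.151636
d₂ = d₁ − σ√T = 1.151636 − 0.819610 = 0.332026
N(d₁) = 0.875265,  N(d₂) = 0.630065,  e^(−rT) = 0.929257
E₀ = V₀·N(d₁) − D·e^(−rT)·N(d₂)
   = 196.6586·0.875265 − 115.2181·0.929257·0.630065 = 104.669000
B₀ = V₀ − E₀ = 196.6586 − 104.669000 = 91.989600

E0=104.6690 B0=91.9896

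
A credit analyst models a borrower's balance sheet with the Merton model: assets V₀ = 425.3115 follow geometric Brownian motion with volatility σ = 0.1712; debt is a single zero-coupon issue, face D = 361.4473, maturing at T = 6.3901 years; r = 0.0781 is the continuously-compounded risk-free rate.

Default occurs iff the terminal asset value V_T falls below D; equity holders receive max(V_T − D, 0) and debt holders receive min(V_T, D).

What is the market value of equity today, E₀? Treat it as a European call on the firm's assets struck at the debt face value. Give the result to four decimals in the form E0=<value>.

E0=209.4411

d₁ = [ln(V₀/D) + (r + σ²/2)T] / (σ√T)
   = [ln(425.3115/361.4473) + (0.0781 + 0.5·0.1712²)·6.3901] / (0.1712·√6.3901)
   = [0.162706 + 0.592712] / 0.432770 = 1.745539
d₂ = d₁ − σ√T = 1.745539 − 0.432770 = 1.312768
N(d₁) = 0.959554,  N(d₂) = 0.905369,  e^(−rT) = 0.607097
E₀ = V₀·N(d₁) − D·e^(−rT)·N(d₂)
   = 425.3115·0.959554 − 361.4473·0.607097·0.905369 = 209.441098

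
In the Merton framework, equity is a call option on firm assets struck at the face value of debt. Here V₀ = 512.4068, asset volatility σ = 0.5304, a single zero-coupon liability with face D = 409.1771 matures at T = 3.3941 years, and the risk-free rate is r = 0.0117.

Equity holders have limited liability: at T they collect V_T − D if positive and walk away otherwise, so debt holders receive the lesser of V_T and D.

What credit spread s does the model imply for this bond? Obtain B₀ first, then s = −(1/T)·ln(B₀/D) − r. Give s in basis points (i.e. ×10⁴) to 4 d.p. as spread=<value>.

spread=1028.0941

d₁ = [ln(V₀/D) + (r + σ²/2)T] / (σ√T)
   = [ln(512.4068/409.1771) + (0.0117 + 0.5·0.5304²)·3.3941] / (0.5304·√3.3941)
   = [0.224971 + 0.517132] / 0.977160 = 0.759448
d₂ = d₁ − σ√T = 0.759448 − 0.977160 = -0.217712
N(d₁) = 0.776208,  N(d₂) = 0.413827,  e^(−rT) = 0.961067
E₀ = V₀·N(d₁) − D·e^(−rT)·N(d₂)
   = 512.4068·0.776208 − 409.1771·0.961067·0.413827 = 234.998155
B₀ = V₀ − E₀ = 512.4068 − 234.998155 = 277.408645
spread = −(1/T)·ln(B₀/D) − r = −(1/3.3941)·ln(277.408645/409.1771) − 0.0117 = 0.10280941
in basis points: 0.10280941 × 10⁴ = 1028.0941 bp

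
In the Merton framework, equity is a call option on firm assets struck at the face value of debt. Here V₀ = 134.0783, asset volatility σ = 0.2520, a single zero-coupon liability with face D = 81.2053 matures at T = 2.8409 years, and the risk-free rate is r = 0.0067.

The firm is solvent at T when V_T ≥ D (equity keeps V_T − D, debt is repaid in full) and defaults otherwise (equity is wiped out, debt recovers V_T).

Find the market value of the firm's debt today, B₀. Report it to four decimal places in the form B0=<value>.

B0=77.3723

d₁ = [ln(V₀/D) + (r + σ²/2)T] / (σ√T)
   = [ln(134.0783/81.2053) + (0.0067 + 0.5·0.2520²)·2.8409] / (0.2520·√2.8409)
   = [0.501443 + 0.109238] / 0.424745 = 1.437760
d₂ = d₁ − σ√T = 1.437760 − 0.424745 = 1.013015
N(d₁) = 0.924749,  N(d₂) = 0.844473,  e^(−rT) = 0.981146
E₀ = V₀·N(d₁) − D·e^(−rT)·N(d₂)
   = 134.0783·0.924749 − 81.2053·0.981146·0.844473 = 56.705972
B₀ = V₀ − E₀ = 134.0783 − 56.705972 = 77.372328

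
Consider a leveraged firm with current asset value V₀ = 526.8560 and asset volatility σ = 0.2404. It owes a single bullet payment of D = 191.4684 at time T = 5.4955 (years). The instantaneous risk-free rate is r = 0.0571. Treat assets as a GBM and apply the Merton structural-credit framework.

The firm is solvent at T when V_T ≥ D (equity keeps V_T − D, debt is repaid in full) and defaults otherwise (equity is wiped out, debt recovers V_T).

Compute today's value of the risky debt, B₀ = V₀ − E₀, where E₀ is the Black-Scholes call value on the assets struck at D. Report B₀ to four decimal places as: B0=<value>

d₁ = [ln(V₀/D) + (r + σ²/2)T] / (σ√T)
   = [ln(526.8560/191.4684) + (0.0571 + 0.5·0.2404²)·5.4955] / (0.2404·√5.4955)
   = [1.012204 + 0.472591] / 0.563557 = 2.634685
d₂ = d₁ − σ√T = 2.634685 − 0.563557 = 2.071128
N(d₁) = 0.995789,  N(d₂) = 0.980827,  e^(−rT) = 0.730670
E₀ = V₀·N(d₁) − D·e^(−rT)·N(d₂)
   = 526.8560·0.995789 − 191.4684·0.730670·0.980827 = 387.419640
B₀ = V₀ − E₀ = 526.8560 − 387.419640 = 139.436360

B0=139.4364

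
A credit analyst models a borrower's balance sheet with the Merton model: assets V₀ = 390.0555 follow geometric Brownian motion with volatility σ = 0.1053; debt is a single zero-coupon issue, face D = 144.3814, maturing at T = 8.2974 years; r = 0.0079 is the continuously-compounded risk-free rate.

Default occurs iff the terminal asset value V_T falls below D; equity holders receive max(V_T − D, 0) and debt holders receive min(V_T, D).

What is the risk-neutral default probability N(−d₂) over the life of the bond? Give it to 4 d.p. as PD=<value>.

d₁ = [ln(V₀/D) + (r + σ²/2)T] / (σ√T)
   = [ln(390.0555/144.3814) + (0.0079 + 0.5·0.1053²)·8.2974] / (0.1053·√8.2974)
   = [0.993831 + 0.111551] / 0.303319 = 3.644288
d₂ = d₁ − σ√T = 3.644288 − 0.303319 = 3.340969
risk-neutral PD = N(−d₂) = N(-3.340969) = 0.000417

PD=0.0004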